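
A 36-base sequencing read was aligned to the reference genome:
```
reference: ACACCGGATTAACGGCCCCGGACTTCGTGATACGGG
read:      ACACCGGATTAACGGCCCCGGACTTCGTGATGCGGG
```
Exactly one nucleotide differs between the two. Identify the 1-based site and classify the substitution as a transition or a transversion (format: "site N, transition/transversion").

site 32, transition

The sequences differ only at site 32: A→G (purine→purine), a transition.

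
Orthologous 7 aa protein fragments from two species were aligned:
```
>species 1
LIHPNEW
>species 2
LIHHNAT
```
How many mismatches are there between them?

3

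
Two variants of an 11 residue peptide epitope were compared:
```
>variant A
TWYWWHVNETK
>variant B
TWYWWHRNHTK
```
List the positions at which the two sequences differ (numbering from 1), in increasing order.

Differences at position 7 (V→R), position 9 (E→H).

7, 9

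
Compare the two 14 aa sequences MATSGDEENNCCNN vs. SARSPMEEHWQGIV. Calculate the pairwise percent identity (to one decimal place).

Mismatches at positions 1, 3, 5, 6, 9, 10, 11, 12, 13, 14 (1-based): 10 of 14.
Identical positions: 4/14 = 28.57% → 28.6%.

28.6%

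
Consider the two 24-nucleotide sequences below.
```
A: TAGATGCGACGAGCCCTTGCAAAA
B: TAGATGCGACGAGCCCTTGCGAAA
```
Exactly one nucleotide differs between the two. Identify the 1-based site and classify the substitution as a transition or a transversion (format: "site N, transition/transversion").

Site 21 changes A→G. A is a purine and G is a purine, so this is a transition.

site 21, transition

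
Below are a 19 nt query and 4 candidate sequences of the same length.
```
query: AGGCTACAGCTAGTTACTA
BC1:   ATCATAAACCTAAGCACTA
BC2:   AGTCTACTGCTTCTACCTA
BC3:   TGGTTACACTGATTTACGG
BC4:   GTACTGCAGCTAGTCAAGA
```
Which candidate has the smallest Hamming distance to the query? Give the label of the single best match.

BC2

BC1 differs at 8 positions; BC2 differs at 6 positions; BC3 differs at 8 positions; BC4 differs at 7 positions. The closest is BC2.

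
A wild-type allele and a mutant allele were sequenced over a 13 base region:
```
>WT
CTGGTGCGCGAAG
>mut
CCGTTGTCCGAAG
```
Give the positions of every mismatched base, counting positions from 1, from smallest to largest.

2, 4, 7, 8

Scanning 1-based: 2: T/C; 4: G/T; 7: C/T; 8: G/C.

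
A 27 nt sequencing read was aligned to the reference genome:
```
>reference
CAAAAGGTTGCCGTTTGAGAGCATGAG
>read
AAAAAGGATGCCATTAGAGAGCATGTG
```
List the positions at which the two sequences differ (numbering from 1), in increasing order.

Scanning 1-based: 1: C/A; 8: T/A; 13: G/A; 16: T/A; 26: A/T.

1, 8, 13, 16, 26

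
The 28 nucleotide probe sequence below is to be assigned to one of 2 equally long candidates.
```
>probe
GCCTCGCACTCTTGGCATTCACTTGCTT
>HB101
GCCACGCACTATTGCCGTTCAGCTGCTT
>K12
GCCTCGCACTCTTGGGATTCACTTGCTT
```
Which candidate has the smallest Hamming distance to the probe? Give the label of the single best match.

Hamming distances to probe — HB101: 6; K12: 1.
Smallest is K12 with 1 mismatch.

K12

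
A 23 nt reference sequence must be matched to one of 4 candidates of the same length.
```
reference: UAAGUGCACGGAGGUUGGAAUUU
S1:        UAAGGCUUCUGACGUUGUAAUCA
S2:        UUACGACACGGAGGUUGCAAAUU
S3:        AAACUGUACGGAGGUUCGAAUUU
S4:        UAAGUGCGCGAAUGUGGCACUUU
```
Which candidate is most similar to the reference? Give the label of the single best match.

S3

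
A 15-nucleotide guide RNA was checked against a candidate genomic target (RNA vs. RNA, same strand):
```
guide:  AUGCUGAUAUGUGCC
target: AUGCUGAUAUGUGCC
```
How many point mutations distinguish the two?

The two sequences are identical at every position.

0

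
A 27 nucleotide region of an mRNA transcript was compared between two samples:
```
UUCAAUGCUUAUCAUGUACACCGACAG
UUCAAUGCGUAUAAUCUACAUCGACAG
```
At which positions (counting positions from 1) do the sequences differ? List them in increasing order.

9, 13, 16, 21

Scanning 1-based: 9: U/G; 13: C/A; 16: G/C; 21: C/U.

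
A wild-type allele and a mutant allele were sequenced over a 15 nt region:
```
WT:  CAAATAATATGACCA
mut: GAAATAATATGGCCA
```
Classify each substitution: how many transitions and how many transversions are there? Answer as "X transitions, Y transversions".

1 transition, 1 transversion

Mismatches (1-based):
base 1: C→G (pyrimidine→purine, transversion)
base 12: A→G (purine→purine, transition)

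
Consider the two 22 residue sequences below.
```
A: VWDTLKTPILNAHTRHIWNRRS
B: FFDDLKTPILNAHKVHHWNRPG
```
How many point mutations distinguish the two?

8

The sequences differ at positions 1, 2, 4, 14, 15, 17, 21, 22 (1-based) — 8 in total.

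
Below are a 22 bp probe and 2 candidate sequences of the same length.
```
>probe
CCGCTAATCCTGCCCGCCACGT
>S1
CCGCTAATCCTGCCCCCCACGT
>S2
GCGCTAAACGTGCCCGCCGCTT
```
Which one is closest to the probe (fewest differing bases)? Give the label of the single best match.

S1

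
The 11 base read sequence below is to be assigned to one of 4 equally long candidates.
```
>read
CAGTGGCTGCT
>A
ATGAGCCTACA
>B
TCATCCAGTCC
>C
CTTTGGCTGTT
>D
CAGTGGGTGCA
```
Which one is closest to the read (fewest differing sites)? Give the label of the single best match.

D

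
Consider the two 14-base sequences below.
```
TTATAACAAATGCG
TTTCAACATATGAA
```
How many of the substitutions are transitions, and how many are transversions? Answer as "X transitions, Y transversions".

Mismatches (1-based):
site 3: A→T (purine→pyrimidine, transversion)
site 4: T→C (pyrimidine→pyrimidine, transition)
site 9: A→T (purine→pyrimidine, transversion)
site 13: C→A (pyrimidine→purine, transversion)
site 14: G→A (purine→purine, transition)

2 transitions, 3 transversions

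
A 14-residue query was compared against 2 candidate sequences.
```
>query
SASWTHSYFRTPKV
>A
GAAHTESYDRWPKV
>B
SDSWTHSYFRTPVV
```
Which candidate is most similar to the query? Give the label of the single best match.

Hamming distances to query — A: 6; B: 2.
Smallest is B with 2 mismatches.

B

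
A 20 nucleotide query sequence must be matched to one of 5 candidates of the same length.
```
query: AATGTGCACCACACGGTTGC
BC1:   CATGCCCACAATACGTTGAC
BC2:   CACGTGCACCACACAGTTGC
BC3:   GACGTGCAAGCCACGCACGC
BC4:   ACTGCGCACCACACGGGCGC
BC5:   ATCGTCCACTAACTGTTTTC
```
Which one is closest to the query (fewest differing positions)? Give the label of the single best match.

Hamming distances to query — BC1: 8; BC2: 3; BC3: 8; BC4: 4; BC5: 9.
Smallest is BC2 with 3 mismatches.

BC2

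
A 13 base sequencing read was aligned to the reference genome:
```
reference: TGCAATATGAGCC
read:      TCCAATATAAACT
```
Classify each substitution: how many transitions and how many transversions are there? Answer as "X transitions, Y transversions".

Transitions (purine↔purine or pyrimidine↔pyrimidine): 9 G→A, 11 G→A, 13 C→T.
Transversions (purine↔pyrimidine): 2 G→C.

3 transitions, 1 transversion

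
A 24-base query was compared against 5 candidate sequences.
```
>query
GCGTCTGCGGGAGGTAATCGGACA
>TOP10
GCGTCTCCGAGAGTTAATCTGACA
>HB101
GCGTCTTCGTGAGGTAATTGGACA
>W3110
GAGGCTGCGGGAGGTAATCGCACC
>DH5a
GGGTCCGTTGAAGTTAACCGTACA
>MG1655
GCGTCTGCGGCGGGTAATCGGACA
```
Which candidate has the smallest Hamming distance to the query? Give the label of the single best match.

MG1655

Hamming distances to query — TOP10: 4; HB101: 3; W3110: 4; DH5a: 8; MG1655: 2.
Smallest is MG1655 with 2 mismatches.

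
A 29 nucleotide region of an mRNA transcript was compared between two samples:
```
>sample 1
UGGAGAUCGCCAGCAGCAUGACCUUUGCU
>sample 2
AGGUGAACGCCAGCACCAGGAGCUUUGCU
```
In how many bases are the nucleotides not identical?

6

The sequences differ at bases 1, 4, 7, 16, 19, 22 (1-based) — 6 in total.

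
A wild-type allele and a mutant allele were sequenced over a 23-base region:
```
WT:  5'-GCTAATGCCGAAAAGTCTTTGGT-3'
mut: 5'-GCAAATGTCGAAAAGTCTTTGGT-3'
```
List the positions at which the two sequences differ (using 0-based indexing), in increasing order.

2, 7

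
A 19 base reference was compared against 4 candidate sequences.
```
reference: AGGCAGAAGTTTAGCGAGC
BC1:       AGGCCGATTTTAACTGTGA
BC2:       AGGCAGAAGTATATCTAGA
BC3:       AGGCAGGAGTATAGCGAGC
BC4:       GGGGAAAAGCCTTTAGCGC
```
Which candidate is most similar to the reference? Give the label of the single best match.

BC1 differs at 8 sites; BC2 differs at 4 sites; BC3 differs at 2 sites; BC4 differs at 9 sites. The closest is BC3.

BC3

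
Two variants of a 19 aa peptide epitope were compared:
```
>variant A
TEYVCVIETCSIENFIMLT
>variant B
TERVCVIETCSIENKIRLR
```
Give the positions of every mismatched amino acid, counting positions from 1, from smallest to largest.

Scanning 1-based: 3: Y/R; 15: F/K; 17: M/R; 19: T/R.

3, 15, 17, 19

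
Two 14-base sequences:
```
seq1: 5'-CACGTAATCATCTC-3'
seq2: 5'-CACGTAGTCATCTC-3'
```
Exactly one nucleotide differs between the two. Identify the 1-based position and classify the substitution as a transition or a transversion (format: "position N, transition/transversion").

position 7, transition

Position 7 changes A→G. A is a purine and G is a purine, so this is a transition.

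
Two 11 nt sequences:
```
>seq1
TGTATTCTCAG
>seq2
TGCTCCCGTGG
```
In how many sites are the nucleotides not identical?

7

Mismatches (1-based): site 3: T→C; site 4: A→T; site 5: T→C; site 6: T→C; site 8: T→G; site 9: C→T; site 10: A→G.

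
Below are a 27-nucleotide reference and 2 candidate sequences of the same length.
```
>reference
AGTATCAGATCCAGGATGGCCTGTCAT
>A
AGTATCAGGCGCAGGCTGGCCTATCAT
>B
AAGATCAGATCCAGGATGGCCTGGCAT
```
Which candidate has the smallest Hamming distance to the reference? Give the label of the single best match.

B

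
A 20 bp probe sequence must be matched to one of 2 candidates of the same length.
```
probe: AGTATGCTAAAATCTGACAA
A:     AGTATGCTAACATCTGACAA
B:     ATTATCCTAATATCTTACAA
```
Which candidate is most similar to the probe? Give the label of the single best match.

Hamming distances to probe — A: 1; B: 4.
Smallest is A with 1 mismatch.

A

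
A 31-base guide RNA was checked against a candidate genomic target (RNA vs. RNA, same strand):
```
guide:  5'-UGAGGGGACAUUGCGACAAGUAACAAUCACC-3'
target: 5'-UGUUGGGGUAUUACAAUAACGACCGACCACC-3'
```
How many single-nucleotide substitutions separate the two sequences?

The sequences differ at positions 3, 4, 8, 9, 13, 15, 17, 20, 21, 23, 25, 27 (1-based) — 12 in total.

12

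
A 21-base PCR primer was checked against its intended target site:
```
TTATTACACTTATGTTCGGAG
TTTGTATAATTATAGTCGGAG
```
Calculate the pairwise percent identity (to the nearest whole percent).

Mismatches at positions 3, 4, 7, 9, 14, 15 (1-based): 6 of 21.
Identical positions: 15/21 = 71.43% → 71%.

71%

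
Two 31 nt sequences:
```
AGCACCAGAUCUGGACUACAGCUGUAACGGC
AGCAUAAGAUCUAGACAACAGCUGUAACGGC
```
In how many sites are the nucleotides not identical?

4

The sequences differ at sites 5, 6, 13, 17 (1-based) — 4 in total.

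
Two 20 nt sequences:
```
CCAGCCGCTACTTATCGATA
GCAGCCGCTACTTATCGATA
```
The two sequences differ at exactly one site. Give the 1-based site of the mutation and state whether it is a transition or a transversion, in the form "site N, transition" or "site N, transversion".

site 1, transversion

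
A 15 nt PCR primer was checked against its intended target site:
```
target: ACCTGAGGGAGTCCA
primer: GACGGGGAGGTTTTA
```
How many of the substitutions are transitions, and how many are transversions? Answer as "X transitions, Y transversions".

Mismatches (1-based):
site 1: A→G (purine→purine, transition)
site 2: C→A (pyrimidine→purine, transversion)
site 4: T→G (pyrimidine→purine, transversion)
site 6: A→G (purine→purine, transition)
site 8: G→A (purine→purine, transition)
site 10: A→G (purine→purine, transition)
site 11: G→T (purine→pyrimidine, transversion)
site 13: C→T (pyrimidine→pyrimidine, transition)
site 14: C→T (pyrimidine→pyrimidine, transition)

6 transitions, 3 transversions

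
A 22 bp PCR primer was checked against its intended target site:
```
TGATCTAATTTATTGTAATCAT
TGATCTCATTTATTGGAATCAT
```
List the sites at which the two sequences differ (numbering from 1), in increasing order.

Differences at site 7 (A→C), site 16 (T→G).

7, 16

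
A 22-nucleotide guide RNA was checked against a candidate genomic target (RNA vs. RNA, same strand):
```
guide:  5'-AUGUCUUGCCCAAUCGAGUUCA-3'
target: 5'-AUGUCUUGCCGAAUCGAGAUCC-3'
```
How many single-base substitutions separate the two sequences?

3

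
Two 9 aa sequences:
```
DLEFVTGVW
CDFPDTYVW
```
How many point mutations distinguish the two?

6

The sequences differ at positions 1, 2, 3, 4, 5, 7 (1-based) — 6 in total.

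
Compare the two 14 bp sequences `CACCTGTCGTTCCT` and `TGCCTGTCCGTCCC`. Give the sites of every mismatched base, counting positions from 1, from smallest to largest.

Differences at site 1 (C→T), site 2 (A→G), site 9 (G→C), site 10 (T→G), site 14 (T→C).

1, 2, 9, 10, 14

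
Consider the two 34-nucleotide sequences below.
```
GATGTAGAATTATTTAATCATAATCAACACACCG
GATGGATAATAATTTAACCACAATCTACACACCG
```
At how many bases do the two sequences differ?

The sequences differ at bases 5, 7, 11, 18, 21, 26 (1-based) — 6 in total.

6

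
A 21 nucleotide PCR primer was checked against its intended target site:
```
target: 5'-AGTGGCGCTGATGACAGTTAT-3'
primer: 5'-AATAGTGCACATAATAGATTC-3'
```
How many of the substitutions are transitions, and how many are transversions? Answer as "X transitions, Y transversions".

6 transitions, 4 transversions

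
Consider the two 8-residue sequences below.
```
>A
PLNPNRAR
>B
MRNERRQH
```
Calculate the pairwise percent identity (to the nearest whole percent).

25%

6 positions differ (1, 2, 4, 5, 7, 8), so 2 of 8 match: 2/8 = 25%.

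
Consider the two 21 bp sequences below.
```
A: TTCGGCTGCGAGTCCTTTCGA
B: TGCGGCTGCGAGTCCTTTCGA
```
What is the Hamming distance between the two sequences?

Mismatches (1-based): base 2: T→G.

1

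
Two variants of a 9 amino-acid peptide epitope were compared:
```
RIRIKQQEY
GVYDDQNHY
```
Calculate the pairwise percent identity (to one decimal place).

7 positions differ (1, 2, 3, 4, 5, 7, 8), so 2 of 9 match: 2/9 = 22.22%.

22.2%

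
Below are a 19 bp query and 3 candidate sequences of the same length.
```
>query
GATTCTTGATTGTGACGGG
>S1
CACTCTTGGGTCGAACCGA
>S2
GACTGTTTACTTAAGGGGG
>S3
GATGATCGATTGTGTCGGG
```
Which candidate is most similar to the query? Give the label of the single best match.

S3

S1 differs at 9 bases; S2 differs at 9 bases; S3 differs at 4 bases. The closest is S3.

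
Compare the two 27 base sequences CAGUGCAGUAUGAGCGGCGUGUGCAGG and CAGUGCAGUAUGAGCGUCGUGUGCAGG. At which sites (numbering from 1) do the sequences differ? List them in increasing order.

17

Differences at site 17 (G→U).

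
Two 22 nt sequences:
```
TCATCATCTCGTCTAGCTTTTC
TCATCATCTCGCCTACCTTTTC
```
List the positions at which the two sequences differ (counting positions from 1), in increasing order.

Differences at position 12 (T→C), position 16 (G→C).

12, 16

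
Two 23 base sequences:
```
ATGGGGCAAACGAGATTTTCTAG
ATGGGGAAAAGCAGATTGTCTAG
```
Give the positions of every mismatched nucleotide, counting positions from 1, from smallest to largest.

7, 11, 12, 18

Scanning 1-based: 7: C/A; 11: C/G; 12: G/C; 18: T/G.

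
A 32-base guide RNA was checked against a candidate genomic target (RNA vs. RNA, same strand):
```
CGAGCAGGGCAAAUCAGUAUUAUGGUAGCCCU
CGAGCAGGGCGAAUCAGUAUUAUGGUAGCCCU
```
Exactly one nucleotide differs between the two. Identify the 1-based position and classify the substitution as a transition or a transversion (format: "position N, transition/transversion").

Position 11 changes A→G. A is a purine and G is a purine, so this is a transition.

position 11, transition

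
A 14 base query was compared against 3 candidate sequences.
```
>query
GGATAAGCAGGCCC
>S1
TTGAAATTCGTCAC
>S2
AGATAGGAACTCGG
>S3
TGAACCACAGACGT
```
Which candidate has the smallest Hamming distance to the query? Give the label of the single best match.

S1 differs at 9 bases; S2 differs at 7 bases; S3 differs at 8 bases. The closest is S2.

S2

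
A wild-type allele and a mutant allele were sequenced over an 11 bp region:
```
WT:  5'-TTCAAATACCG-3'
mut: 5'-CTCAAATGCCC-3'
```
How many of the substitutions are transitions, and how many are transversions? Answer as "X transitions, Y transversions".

Mismatches (1-based):
base 1: T→C (pyrimidine→pyrimidine, transition)
base 8: A→G (purine→purine, transition)
base 11: G→C (purine→pyrimidine, transversion)

2 transitions, 1 transversion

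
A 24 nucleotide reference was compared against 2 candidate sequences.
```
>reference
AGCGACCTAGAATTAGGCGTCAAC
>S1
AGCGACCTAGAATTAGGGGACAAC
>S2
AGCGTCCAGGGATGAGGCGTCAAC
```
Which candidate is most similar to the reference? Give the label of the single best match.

S1

Hamming distances to reference — S1: 2; S2: 5.
Smallest is S1 with 2 mismatches.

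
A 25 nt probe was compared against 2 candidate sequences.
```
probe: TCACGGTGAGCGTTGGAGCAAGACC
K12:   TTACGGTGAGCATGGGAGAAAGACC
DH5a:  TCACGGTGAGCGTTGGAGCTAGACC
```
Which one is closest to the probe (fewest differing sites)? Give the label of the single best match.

Hamming distances to probe — K12: 4; DH5a: 1.
Smallest is DH5a with 1 mismatch.

DH5a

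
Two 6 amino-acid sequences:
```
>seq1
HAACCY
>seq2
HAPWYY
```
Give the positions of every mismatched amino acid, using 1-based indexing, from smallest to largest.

3, 4, 5

Scanning 1-based: 3: A/P; 4: C/W; 5: C/Y.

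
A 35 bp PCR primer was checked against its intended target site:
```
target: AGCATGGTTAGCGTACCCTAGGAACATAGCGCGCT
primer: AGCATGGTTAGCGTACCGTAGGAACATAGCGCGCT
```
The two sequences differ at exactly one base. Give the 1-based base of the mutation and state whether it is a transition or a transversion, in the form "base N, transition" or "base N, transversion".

The sequences differ only at base 18: C→G (pyrimidine→purine), a transversion.

base 18, transversion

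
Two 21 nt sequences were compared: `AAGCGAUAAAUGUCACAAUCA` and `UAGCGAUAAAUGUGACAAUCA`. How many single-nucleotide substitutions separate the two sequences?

The sequences differ at sites 1, 14 (1-based) — 2 in total.

2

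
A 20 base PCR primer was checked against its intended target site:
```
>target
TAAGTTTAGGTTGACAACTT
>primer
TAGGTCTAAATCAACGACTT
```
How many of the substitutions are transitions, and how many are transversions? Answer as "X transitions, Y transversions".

7 transitions, 0 transversions

Transitions (purine↔purine or pyrimidine↔pyrimidine): 3 A→G, 6 T→C, 9 G→A, 10 G→A, 12 T→C, 13 G→A, 16 A→G.
Transversions (purine↔pyrimidine): none.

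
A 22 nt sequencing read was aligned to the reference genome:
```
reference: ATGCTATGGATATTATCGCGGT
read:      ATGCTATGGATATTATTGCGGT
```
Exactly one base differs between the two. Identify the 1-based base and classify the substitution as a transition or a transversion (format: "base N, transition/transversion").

base 17, transition

Base 17 changes C→T. C is a pyrimidine and T is a pyrimidine, so this is a transition.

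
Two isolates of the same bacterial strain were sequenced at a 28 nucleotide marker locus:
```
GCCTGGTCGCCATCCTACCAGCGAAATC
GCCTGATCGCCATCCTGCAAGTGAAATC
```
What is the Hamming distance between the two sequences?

4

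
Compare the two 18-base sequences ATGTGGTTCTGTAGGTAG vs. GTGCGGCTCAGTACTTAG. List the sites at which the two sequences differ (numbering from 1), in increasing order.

1, 4, 7, 10, 14, 15

Scanning 1-based: 1: A/G; 4: T/C; 7: T/C; 10: T/A; 14: G/C; 15: G/T.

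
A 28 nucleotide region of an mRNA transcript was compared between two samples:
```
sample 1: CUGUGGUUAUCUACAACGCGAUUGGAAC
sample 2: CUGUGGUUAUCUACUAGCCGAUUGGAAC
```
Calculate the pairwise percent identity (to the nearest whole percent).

Mismatches at positions 15, 17, 18 (1-based): 3 of 28.
Identical positions: 25/28 = 89.29% → 89%.

89%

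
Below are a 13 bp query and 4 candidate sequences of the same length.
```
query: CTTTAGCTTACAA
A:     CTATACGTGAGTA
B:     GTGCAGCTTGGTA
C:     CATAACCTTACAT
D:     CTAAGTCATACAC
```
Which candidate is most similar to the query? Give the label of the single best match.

A differs at 6 sites; B differs at 6 sites; C differs at 4 sites; D differs at 6 sites. The closest is C.

C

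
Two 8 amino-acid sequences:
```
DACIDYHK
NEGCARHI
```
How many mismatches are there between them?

7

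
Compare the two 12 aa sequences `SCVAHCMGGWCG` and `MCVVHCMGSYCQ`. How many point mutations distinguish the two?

Mismatches (1-based): position 1: S→M; position 4: A→V; position 9: G→S; position 10: W→Y; position 12: G→Q.

5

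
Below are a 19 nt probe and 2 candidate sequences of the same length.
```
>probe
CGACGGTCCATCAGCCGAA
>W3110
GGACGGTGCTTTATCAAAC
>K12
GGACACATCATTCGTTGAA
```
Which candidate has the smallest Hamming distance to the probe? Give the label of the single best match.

W3110

W3110 differs at 8 positions; K12 differs at 9 positions. The closest is W3110.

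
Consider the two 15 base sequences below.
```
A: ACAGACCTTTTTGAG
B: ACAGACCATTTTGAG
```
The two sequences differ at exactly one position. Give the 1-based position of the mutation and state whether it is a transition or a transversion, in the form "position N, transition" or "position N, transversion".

position 8, transversion

Position 8 changes T→A. T is a pyrimidine and A is a purine, so this is a transversion.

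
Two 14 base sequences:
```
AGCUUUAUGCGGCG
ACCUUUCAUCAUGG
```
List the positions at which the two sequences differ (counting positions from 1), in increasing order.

2, 7, 8, 9, 11, 12, 13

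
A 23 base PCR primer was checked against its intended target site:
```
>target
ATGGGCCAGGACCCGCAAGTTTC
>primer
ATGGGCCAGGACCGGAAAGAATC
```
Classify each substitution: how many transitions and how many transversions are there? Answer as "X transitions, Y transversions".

0 transitions, 4 transversions

Mismatches (1-based):
base 14: C→G (pyrimidine→purine, transversion)
base 16: C→A (pyrimidine→purine, transversion)
base 20: T→A (pyrimidine→purine, transversion)
base 21: T→A (pyrimidine→purine, transversion)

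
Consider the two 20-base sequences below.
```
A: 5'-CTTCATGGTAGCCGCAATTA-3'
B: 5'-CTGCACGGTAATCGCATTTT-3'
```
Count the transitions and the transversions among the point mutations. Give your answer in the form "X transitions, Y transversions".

Mismatches (1-based):
position 3: T→G (pyrimidine→purine, transversion)
position 6: T→C (pyrimidine→pyrimidine, transition)
position 11: G→A (purine→purine, transition)
position 12: C→T (pyrimidine→pyrimidine, transition)
position 17: A→T (purine→pyrimidine, transversion)
position 20: A→T (purine→pyrimidine, transversion)

3 transitions, 3 transversions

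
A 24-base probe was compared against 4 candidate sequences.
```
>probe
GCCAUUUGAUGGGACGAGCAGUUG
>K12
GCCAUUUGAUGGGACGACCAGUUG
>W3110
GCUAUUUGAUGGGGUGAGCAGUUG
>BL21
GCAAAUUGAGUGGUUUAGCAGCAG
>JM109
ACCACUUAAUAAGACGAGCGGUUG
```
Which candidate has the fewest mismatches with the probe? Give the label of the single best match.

K12 differs at 1 base; W3110 differs at 3 bases; BL21 differs at 9 bases; JM109 differs at 6 bases. The closest is K12.

K12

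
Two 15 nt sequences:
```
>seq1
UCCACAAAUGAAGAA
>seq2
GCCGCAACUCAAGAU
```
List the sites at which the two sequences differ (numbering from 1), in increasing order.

1, 4, 8, 10, 15

Scanning 1-based: 1: U/G; 4: A/G; 8: A/C; 10: G/C; 15: A/U.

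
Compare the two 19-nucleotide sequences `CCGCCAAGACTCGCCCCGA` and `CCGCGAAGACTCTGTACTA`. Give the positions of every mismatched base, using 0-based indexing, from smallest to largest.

4, 12, 13, 14, 15, 17

Differences at position 4 (C→G), position 12 (G→T), position 13 (C→G), position 14 (C→T), position 15 (C→A), position 17 (G→T).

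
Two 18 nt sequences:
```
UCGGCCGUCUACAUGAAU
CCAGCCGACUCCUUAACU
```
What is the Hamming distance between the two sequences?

7

Mismatches (1-based): base 1: U→C; base 3: G→A; base 8: U→A; base 11: A→C; base 13: A→U; base 15: G→A; base 17: A→C.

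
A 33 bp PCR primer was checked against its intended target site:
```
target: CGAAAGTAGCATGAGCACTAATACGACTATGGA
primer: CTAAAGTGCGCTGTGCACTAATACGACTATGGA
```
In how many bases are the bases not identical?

Comparing position by position, 6 bases differ: 2 (G/T), 8 (A/G), 9 (G/C), 10 (C/G), 11 (A/C), 14 (A/T).

6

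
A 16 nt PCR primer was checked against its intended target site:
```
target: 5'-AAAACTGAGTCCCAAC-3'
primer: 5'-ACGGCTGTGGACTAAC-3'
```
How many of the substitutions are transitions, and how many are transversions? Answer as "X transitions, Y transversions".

3 transitions, 4 transversions

Transitions (purine↔purine or pyrimidine↔pyrimidine): 3 A→G, 4 A→G, 13 C→T.
Transversions (purine↔pyrimidine): 2 A→C, 8 A→T, 10 T→G, 11 C→A.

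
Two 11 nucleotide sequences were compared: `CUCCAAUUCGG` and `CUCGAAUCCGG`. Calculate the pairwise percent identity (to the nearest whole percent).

82%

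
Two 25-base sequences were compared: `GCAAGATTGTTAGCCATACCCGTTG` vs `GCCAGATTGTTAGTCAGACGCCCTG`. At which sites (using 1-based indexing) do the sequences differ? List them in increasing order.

Scanning 1-based: 3: A/C; 14: C/T; 17: T/G; 20: C/G; 22: G/C; 23: T/C.

3, 14, 17, 20, 22, 23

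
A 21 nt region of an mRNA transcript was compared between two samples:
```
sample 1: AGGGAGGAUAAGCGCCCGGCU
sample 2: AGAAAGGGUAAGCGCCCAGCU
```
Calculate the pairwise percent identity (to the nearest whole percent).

81%

4 positions differ (3, 4, 8, 18), so 17 of 21 match: 17/21 = 80.95%.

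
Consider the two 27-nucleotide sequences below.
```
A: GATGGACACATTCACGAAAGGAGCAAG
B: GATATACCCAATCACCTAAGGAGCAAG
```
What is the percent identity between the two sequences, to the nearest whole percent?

6 positions differ (4, 5, 8, 11, 16, 17), so 21 of 27 match: 21/27 = 77.78%.

78%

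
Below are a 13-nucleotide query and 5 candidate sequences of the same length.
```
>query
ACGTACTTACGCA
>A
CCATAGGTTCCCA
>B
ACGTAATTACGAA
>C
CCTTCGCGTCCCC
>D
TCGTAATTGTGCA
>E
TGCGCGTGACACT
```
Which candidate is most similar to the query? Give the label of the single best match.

Hamming distances to query — A: 6; B: 2; C: 9; D: 4; E: 9.
Smallest is B with 2 mismatches.

B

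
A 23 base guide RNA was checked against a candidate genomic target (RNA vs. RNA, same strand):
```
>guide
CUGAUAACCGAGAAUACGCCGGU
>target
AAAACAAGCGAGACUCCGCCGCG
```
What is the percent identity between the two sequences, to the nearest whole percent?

Mismatches at positions 1, 2, 3, 5, 8, 14, 16, 22, 23 (1-based): 9 of 23.
Identical positions: 14/23 = 60.87% → 61%.

61%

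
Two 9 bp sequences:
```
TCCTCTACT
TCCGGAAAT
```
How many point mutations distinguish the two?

4

Comparing position by position, 4 bases differ: 4 (T/G), 5 (C/G), 6 (T/A), 8 (C/A).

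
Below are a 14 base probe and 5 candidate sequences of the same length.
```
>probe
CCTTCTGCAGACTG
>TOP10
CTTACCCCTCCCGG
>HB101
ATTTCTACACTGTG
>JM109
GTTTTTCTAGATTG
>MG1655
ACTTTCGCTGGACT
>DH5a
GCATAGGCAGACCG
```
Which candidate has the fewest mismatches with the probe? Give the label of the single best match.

Hamming distances to probe — TOP10: 8; HB101: 6; JM109: 6; MG1655: 8; DH5a: 5.
Smallest is DH5a with 5 mismatches.

DH5a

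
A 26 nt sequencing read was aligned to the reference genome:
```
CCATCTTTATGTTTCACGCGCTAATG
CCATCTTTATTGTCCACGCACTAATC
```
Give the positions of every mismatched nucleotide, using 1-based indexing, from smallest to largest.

11, 12, 14, 20, 26

Scanning 1-based: 11: G/T; 12: T/G; 14: T/C; 20: G/A; 26: G/C.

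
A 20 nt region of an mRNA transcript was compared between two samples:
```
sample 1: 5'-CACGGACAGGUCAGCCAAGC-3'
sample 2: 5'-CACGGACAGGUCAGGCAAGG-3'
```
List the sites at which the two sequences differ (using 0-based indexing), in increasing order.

Scanning 0-based: 14: C/G; 19: C/G.

14, 19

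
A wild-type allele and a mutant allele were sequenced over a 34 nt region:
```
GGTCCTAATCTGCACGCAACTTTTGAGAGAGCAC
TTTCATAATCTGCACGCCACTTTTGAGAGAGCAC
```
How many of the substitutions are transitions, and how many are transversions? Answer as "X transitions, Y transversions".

Transitions (purine↔purine or pyrimidine↔pyrimidine): none.
Transversions (purine↔pyrimidine): 1 G→T, 2 G→T, 5 C→A, 18 A→C.

0 transitions, 4 transversions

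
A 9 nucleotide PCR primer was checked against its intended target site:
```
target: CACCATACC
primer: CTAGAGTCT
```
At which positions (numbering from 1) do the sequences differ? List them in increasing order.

Differences at position 2 (A→T), position 3 (C→A), position 4 (C→G), position 6 (T→G), position 7 (A→T), position 9 (C→T).

2, 3, 4, 6, 7, 9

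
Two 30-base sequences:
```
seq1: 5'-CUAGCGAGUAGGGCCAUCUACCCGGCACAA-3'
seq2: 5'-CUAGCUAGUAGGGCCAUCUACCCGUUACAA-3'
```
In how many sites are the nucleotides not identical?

3

Comparing position by position, 3 sites differ: 6 (G/U), 25 (G/U), 26 (C/U).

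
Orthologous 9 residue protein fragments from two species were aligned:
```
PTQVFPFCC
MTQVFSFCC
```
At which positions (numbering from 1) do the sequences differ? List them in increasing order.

1, 6

Differences at position 1 (P→M), position 6 (P→S).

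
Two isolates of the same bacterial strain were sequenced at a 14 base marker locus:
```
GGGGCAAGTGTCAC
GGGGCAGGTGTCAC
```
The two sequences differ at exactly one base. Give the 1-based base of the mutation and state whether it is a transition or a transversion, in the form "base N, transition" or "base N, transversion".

base 7, transition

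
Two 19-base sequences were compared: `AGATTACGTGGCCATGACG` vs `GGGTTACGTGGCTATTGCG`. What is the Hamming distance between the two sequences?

5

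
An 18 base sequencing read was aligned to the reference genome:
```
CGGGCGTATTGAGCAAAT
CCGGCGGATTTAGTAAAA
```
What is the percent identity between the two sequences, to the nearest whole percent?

5 positions differ (2, 7, 11, 14, 18), so 13 of 18 match: 13/18 = 72.22%.

72%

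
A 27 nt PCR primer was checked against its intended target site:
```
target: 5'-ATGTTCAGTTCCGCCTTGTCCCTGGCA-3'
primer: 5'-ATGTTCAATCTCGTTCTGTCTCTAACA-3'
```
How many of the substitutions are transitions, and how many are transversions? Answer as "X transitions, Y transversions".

Transitions (purine↔purine or pyrimidine↔pyrimidine): 8 G→A, 10 T→C, 11 C→T, 14 C→T, 15 C→T, 16 T→C, 21 C→T, 24 G→A, 25 G→A.
Transversions (purine↔pyrimidine): none.

9 transitions, 0 transversions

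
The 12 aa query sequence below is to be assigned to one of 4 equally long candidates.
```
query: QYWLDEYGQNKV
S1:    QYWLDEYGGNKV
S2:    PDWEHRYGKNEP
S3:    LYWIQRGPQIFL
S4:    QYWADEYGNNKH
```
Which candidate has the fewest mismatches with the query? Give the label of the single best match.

S1

S1 differs at 1 position; S2 differs at 8 positions; S3 differs at 9 positions; S4 differs at 3 positions. The closest is S1.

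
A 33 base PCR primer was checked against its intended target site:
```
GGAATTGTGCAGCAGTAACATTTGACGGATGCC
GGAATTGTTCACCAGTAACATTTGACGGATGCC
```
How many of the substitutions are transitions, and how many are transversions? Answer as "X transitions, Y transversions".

0 transitions, 2 transversions

Transitions (purine↔purine or pyrimidine↔pyrimidine): none.
Transversions (purine↔pyrimidine): 9 G→T, 12 G→C.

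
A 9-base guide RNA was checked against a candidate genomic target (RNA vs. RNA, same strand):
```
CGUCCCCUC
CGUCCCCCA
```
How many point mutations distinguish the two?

2

The sequences differ at sites 8, 9 (1-based) — 2 in total.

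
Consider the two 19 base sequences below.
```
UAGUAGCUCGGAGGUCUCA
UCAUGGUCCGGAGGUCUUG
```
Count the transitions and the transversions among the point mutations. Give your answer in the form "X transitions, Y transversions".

6 transitions, 1 transversion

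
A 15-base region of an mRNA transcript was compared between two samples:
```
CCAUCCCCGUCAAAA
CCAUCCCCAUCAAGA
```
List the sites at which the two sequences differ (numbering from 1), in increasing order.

9, 14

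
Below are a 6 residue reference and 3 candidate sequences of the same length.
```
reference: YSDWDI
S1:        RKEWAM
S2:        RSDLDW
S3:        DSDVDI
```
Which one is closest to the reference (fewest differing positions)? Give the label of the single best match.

S1 differs at 5 positions; S2 differs at 3 positions; S3 differs at 2 positions. The closest is S3.

S3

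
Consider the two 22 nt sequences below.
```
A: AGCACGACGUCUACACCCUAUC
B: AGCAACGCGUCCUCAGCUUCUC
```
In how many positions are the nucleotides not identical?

8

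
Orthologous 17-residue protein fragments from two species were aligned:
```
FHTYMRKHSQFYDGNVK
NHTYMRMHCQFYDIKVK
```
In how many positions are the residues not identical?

Comparing position by position, 5 positions differ: 1 (F/N), 7 (K/M), 9 (S/C), 14 (G/I), 15 (N/K).

5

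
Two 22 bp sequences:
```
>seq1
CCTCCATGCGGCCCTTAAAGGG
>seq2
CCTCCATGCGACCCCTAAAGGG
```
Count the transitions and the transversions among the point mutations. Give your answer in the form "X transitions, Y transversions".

2 transitions, 0 transversions

Transitions (purine↔purine or pyrimidine↔pyrimidine): 11 G→A, 15 T→C.
Transversions (purine↔pyrimidine): none.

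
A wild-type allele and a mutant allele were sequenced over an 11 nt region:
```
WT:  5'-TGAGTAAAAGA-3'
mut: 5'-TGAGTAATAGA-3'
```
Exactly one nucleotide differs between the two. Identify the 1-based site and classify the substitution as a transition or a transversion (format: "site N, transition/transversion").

The sequences differ only at site 8: A→T (purine→pyrimidine), a transversion.

site 8, transversion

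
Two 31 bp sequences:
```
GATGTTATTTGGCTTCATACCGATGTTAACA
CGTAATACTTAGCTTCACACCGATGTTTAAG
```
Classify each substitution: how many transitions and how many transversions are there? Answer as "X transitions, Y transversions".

Transitions (purine↔purine or pyrimidine↔pyrimidine): 2 A→G, 4 G→A, 8 T→C, 11 G→A, 18 T→C, 31 A→G.
Transversions (purine↔pyrimidine): 1 G→C, 5 T→A, 28 A→T, 30 C→A.

6 transitions, 4 transversions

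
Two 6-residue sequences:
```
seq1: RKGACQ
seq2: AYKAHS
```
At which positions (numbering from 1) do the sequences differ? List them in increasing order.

Scanning 1-based: 1: R/A; 2: K/Y; 3: G/K; 5: C/H; 6: Q/S.

1, 2, 3, 5, 6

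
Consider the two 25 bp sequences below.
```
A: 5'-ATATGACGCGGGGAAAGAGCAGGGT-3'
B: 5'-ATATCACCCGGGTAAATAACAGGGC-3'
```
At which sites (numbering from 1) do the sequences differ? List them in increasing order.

5, 8, 13, 17, 19, 25

Scanning 1-based: 5: G/C; 8: G/C; 13: G/T; 17: G/T; 19: G/A; 25: T/C.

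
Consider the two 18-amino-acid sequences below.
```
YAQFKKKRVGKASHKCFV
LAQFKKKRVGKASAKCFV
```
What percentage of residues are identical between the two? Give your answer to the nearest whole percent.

2 positions differ (1, 14), so 16 of 18 match: 16/18 = 88.89%.

89%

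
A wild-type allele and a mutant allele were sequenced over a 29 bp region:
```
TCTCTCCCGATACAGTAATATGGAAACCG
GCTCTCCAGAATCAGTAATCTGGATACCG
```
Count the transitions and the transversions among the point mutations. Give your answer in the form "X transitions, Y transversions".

0 transitions, 6 transversions

Mismatches (1-based):
site 1: T→G (pyrimidine→purine, transversion)
site 8: C→A (pyrimidine→purine, transversion)
site 11: T→A (pyrimidine→purine, transversion)
site 12: A→T (purine→pyrimidine, transversion)
site 20: A→C (purine→pyrimidine, transversion)
site 25: A→T (purine→pyrimidine, transversion)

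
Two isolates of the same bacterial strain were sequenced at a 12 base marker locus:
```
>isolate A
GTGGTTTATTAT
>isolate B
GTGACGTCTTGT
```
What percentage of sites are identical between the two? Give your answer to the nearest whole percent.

58%

5 positions differ (4, 5, 6, 8, 11), so 7 of 12 match: 7/12 = 58.33%.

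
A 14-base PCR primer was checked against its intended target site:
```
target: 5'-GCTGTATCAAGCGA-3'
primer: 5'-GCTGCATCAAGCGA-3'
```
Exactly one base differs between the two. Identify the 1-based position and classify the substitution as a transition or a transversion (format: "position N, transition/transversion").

Position 5 changes T→C. T is a pyrimidine and C is a pyrimidine, so this is a transition.

position 5, transition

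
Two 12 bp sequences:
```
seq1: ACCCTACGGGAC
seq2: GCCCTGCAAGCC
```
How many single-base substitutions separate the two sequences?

The sequences differ at positions 1, 6, 8, 9, 11 (1-based) — 5 in total.

5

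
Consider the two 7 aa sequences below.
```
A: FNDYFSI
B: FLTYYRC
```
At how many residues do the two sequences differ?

5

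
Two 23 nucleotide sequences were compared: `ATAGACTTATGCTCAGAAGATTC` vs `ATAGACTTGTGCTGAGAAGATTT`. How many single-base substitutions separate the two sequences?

Comparing position by position, 3 positions differ: 9 (A/G), 14 (C/G), 23 (C/T).

3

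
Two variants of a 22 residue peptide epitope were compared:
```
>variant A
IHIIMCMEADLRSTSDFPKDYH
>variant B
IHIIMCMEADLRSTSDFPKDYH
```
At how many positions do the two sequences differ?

0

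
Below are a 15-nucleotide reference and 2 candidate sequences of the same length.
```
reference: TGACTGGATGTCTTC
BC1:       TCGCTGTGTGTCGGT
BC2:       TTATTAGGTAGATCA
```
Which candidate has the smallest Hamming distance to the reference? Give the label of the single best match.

BC1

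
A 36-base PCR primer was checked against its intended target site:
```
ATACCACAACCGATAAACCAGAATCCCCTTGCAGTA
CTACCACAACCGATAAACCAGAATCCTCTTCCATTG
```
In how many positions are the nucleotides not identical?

Comparing position by position, 5 positions differ: 1 (A/C), 27 (C/T), 31 (G/C), 34 (G/T), 36 (A/G).

5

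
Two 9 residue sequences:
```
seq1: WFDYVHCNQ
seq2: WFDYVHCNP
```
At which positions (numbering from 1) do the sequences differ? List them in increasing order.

9

Scanning 1-based: 9: Q/P.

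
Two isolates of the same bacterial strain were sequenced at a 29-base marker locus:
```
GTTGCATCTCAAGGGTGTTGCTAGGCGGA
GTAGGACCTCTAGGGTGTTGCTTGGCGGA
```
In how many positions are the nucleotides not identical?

5

The sequences differ at positions 3, 5, 7, 11, 23 (1-based) — 5 in total.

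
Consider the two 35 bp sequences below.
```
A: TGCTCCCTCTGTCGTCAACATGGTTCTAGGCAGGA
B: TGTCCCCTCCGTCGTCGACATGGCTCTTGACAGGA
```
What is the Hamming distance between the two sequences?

7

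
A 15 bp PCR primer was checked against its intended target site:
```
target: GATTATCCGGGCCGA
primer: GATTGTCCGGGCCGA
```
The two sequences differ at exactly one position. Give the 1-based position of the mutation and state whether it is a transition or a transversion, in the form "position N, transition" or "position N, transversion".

Position 5 changes A→G. A is a purine and G is a purine, so this is a transition.

position 5, transition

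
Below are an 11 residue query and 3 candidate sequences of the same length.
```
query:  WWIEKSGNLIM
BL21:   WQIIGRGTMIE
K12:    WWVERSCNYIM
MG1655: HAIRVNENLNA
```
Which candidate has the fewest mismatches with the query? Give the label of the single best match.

K12

Hamming distances to query — BL21: 7; K12: 4; MG1655: 8.
Smallest is K12 with 4 mismatches.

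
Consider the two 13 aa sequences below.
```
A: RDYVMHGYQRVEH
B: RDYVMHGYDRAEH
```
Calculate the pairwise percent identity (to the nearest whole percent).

Mismatches at positions 9, 11 (1-based): 2 of 13.
Identical positions: 11/13 = 84.62% → 85%.

85%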